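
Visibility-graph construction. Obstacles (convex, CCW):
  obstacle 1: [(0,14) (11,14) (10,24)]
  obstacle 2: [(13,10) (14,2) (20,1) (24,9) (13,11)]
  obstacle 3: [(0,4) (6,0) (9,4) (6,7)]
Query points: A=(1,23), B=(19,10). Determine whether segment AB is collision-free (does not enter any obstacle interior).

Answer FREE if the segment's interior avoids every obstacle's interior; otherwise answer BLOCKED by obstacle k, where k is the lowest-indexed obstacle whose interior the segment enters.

Obstacle 1 [(0,14) (11,14) (10,24)]:
  edge (0,14)–(11,14): clear
  edge (11,14)–(10,24): crosses AB
  edge (10,24)–(0,14): crosses AB
  → BLOCKED
Obstacle 2 [(13,10) (14,2) (20,1) (24,9) (13,11)]:
  edge (13,10)–(14,2): clear
  edge (14,2)–(20,1): clear
  edge (20,1)–(24,9): clear
  edge (24,9)–(13,11): clear
  edge (13,11)–(13,10): clear
  midpoint (10,33/2) outside
  → clear
Obstacle 3 [(0,4) (6,0) (9,4) (6,7)]:
  edge (0,4)–(6,0): clear
  edge (6,0)–(9,4): clear
  edge (9,4)–(6,7): clear
  edge (6,7)–(0,4): clear
  midpoint (10,33/2) outside
  → clear

BLOCKED by obstacle 1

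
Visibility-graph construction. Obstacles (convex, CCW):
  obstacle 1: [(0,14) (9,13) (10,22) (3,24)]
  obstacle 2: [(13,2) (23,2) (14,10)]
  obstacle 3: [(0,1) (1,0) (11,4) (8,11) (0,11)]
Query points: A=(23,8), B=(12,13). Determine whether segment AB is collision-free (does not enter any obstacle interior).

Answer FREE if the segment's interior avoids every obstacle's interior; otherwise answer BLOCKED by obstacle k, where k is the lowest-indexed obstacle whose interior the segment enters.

Obstacle 1 [(0,14) (9,13) (10,22) (3,24)]:
  edge (0,14)–(9,13): clear
  edge (9,13)–(10,22): clear
  edge (10,22)–(3,24): clear
  edge (3,24)–(0,14): clear
  midpoint (35/2,21/2) outside
  → clear
Obstacle 2 [(13,2) (23,2) (14,10)]:
  edge (13,2)–(23,2): clear
  edge (23,2)–(14,10): clear
  edge (14,10)–(13,2): clear
  midpoint (35/2,21/2) outside
  → clear
Obstacle 3 [(0,1) (1,0) (11,4) (8,11) (0,11)]:
  edge (0,1)–(1,0): clear
  edge (1,0)–(11,4): clear
  edge (11,4)–(8,11): clear
  edge (8,11)–(0,11): clear
  edge (0,11)–(0,1): clear
  midpoint (35/2,21/2) outside
  → clear

FREE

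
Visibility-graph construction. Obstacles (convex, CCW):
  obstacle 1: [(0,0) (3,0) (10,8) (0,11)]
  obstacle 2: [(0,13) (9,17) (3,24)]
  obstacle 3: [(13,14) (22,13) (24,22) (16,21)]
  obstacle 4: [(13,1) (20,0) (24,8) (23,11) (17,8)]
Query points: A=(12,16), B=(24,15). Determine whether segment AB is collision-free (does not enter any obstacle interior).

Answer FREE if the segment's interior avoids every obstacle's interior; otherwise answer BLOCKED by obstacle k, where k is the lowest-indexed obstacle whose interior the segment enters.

BLOCKED by obstacle 3

Obstacle 1 [(0,0) (3,0) (10,8) (0,11)]:
  edge (0,0)–(3,0): clear
  edge (3,0)–(10,8): clear
  edge (10,8)–(0,11): clear
  edge (0,11)–(0,0): clear
  midpoint (18,31/2) outside
  → clear
Obstacle 2 [(0,13) (9,17) (3,24)]:
  edge (0,13)–(9,17): clear
  edge (9,17)–(3,24): clear
  edge (3,24)–(0,13): clear
  midpoint (18,31/2) outside
  → clear
Obstacle 3 [(13,14) (22,13) (24,22) (16,21)]:
  edge (13,14)–(22,13): clear
  edge (22,13)–(24,22): crosses AB
  edge (24,22)–(16,21): clear
  edge (16,21)–(13,14): crosses AB
  → BLOCKED
Obstacle 4 [(13,1) (20,0) (24,8) (23,11) (17,8)]:
  edge (13,1)–(20,0): clear
  edge (20,0)–(24,8): clear
  edge (24,8)–(23,11): clear
  edge (23,11)–(17,8): clear
  edge (17,8)–(13,1): clear
  midpoint (18,31/2) outside
  → clear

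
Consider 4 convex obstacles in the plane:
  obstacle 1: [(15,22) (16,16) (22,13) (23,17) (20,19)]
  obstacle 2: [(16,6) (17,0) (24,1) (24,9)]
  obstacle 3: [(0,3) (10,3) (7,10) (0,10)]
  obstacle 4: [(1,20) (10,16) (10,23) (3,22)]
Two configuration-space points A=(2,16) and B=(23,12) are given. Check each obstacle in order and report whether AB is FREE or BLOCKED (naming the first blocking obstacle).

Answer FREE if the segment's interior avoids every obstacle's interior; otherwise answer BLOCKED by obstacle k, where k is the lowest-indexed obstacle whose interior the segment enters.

FREE

Obstacle 1 [(15,22) (16,16) (22,13) (23,17) (20,19)]:
  edge (15,22)–(16,16): clear
  edge (16,16)–(22,13): clear
  edge (22,13)–(23,17): clear
  edge (23,17)–(20,19): clear
  edge (20,19)–(15,22): clear
  midpoint (25/2,14) outside
  → clear
Obstacle 2 [(16,6) (17,0) (24,1) (24,9)]:
  edge (16,6)–(17,0): clear
  edge (17,0)–(24,1): clear
  edge (24,1)–(24,9): clear
  edge (24,9)–(16,6): clear
  midpoint (25/2,14) outside
  → clear
Obstacle 3 [(0,3) (10,3) (7,10) (0,10)]:
  edge (0,3)–(10,3): clear
  edge (10,3)–(7,10): clear
  edge (7,10)–(0,10): clear
  edge (0,10)–(0,3): clear
  midpoint (25/2,14) outside
  → clear
Obstacle 4 [(1,20) (10,16) (10,23) (3,22)]:
  edge (1,20)–(10,16): clear
  edge (10,16)–(10,23): clear
  edge (10,23)–(3,22): clear
  edge (3,22)–(1,20): clear
  midpoint (25/2,14) outside
  → clear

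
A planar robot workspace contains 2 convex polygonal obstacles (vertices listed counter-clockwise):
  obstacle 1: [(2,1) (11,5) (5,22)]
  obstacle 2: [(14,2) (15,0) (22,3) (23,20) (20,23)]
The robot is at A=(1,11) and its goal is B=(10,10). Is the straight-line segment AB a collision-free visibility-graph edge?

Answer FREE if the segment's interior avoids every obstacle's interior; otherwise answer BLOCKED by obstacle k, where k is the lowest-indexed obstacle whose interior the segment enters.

Obstacle 1 [(2,1) (11,5) (5,22)]:
  edge (2,1)–(11,5): clear
  edge (11,5)–(5,22): crosses AB
  edge (5,22)–(2,1): crosses AB
  → BLOCKED
Obstacle 2 [(14,2) (15,0) (22,3) (23,20) (20,23)]:
  edge (14,2)–(15,0): clear
  edge (15,0)–(22,3): clear
  edge (22,3)–(23,20): clear
  edge (23,20)–(20,23): clear
  edge (20,23)–(14,2): clear
  midpoint (11/2,21/2) outside
  → clear

BLOCKED by obstacle 1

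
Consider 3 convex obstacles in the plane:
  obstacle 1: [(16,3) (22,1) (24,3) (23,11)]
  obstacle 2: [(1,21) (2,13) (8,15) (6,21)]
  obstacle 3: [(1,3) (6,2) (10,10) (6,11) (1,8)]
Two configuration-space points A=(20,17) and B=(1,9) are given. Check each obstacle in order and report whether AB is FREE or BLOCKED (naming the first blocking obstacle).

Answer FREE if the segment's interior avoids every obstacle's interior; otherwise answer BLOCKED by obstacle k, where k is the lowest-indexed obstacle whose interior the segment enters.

FREE

Obstacle 1 [(16,3) (22,1) (24,3) (23,11)]:
  edge (16,3)–(22,1): clear
  edge (22,1)–(24,3): clear
  edge (24,3)–(23,11): clear
  edge (23,11)–(16,3): clear
  midpoint (21/2,13) outside
  → clear
Obstacle 2 [(1,21) (2,13) (8,15) (6,21)]:
  edge (1,21)–(2,13): clear
  edge (2,13)–(8,15): clear
  edge (8,15)–(6,21): clear
  edge (6,21)–(1,21): clear
  midpoint (21/2,13) outside
  → clear
Obstacle 3 [(1,3) (6,2) (10,10) (6,11) (1,8)]:
  edge (1,3)–(6,2): clear
  edge (6,2)–(10,10): clear
  edge (10,10)–(6,11): clear
  edge (6,11)–(1,8): clear
  edge (1,8)–(1,3): clear
  midpoint (21/2,13) outside
  → clear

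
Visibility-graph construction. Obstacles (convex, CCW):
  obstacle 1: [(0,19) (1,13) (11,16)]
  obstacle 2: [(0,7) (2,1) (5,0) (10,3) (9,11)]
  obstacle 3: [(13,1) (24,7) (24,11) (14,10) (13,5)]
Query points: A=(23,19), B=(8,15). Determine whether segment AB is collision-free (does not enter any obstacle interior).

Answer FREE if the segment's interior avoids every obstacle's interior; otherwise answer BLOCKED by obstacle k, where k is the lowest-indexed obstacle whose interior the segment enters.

FREE

Obstacle 1 [(0,19) (1,13) (11,16)]:
  edge (0,19)–(1,13): clear
  edge (1,13)–(11,16): clear
  edge (11,16)–(0,19): clear
  midpoint (31/2,17) outside
  → clear
Obstacle 2 [(0,7) (2,1) (5,0) (10,3) (9,11)]:
  edge (0,7)–(2,1): clear
  edge (2,1)–(5,0): clear
  edge (5,0)–(10,3): clear
  edge (10,3)–(9,11): clear
  edge (9,11)–(0,7): clear
  midpoint (31/2,17) outside
  → clear
Obstacle 3 [(13,1) (24,7) (24,11) (14,10) (13,5)]:
  edge (13,1)–(24,7): clear
  edge (24,7)–(24,11): clear
  edge (24,11)–(14,10): clear
  edge (14,10)–(13,5): clear
  edge (13,5)–(13,1): clear
  midpoint (31/2,17) outside
  → clear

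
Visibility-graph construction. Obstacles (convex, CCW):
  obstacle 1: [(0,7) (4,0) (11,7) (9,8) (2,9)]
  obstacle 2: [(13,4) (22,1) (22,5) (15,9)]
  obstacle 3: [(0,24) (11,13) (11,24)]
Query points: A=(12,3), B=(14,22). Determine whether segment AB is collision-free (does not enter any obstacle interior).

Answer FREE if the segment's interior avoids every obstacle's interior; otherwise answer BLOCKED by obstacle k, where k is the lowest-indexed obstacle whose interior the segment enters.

FREE

Obstacle 1 [(0,7) (4,0) (11,7) (9,8) (2,9)]:
  edge (0,7)–(4,0): clear
  edge (4,0)–(11,7): clear
  edge (11,7)–(9,8): clear
  edge (9,8)–(2,9): clear
  edge (2,9)–(0,7): clear
  midpoint (13,25/2) outside
  → clear
Obstacle 2 [(13,4) (22,1) (22,5) (15,9)]:
  edge (13,4)–(22,1): clear
  edge (22,1)–(22,5): clear
  edge (22,5)–(15,9): clear
  edge (15,9)–(13,4): clear
  midpoint (13,25/2) outside
  → clear
Obstacle 3 [(0,24) (11,13) (11,24)]:
  edge (0,24)–(11,13): clear
  edge (11,13)–(11,24): clear
  edge (11,24)–(0,24): clear
  midpoint (13,25/2) outside
  → clear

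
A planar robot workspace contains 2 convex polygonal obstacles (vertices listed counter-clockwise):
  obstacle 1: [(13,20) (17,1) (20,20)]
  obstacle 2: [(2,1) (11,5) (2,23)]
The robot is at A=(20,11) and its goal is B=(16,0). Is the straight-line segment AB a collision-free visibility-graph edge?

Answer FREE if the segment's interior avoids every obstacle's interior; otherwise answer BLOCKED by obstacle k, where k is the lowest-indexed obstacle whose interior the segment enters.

BLOCKED by obstacle 1

Obstacle 1 [(13,20) (17,1) (20,20)]:
  edge (13,20)–(17,1): crosses AB
  edge (17,1)–(20,20): crosses AB
  edge (20,20)–(13,20): clear
  → BLOCKED
Obstacle 2 [(2,1) (11,5) (2,23)]:
  edge (2,1)–(11,5): clear
  edge (11,5)–(2,23): clear
  edge (2,23)–(2,1): clear
  midpoint (18,11/2) outside
  → clear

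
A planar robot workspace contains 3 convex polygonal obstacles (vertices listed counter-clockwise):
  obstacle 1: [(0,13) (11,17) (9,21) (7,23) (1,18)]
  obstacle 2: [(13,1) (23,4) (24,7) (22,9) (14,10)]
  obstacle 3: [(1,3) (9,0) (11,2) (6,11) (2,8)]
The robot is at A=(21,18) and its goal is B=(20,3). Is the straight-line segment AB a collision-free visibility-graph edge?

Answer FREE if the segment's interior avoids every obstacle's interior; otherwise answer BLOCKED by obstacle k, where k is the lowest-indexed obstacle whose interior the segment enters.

BLOCKED by obstacle 2

Obstacle 1 [(0,13) (11,17) (9,21) (7,23) (1,18)]:
  edge (0,13)–(11,17): clear
  edge (11,17)–(9,21): clear
  edge (9,21)–(7,23): clear
  edge (7,23)–(1,18): clear
  edge (1,18)–(0,13): clear
  midpoint (41/2,21/2) outside
  → clear
Obstacle 2 [(13,1) (23,4) (24,7) (22,9) (14,10)]:
  edge (13,1)–(23,4): crosses AB
  edge (23,4)–(24,7): clear
  edge (24,7)–(22,9): clear
  edge (22,9)–(14,10): crosses AB
  edge (14,10)–(13,1): clear
  → BLOCKED
Obstacle 3 [(1,3) (9,0) (11,2) (6,11) (2,8)]:
  edge (1,3)–(9,0): clear
  edge (9,0)–(11,2): clear
  edge (11,2)–(6,11): clear
  edge (6,11)–(2,8): clear
  edge (2,8)–(1,3): clear
  midpoint (41/2,21/2) outside
  → clear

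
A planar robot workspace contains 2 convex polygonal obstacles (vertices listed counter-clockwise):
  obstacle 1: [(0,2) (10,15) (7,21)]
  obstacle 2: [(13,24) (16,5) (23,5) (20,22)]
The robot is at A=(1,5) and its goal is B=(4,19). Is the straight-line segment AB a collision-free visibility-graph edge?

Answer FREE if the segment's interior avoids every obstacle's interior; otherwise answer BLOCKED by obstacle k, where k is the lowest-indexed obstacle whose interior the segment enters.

FREE

Obstacle 1 [(0,2) (10,15) (7,21)]:
  edge (0,2)–(10,15): clear
  edge (10,15)–(7,21): clear
  edge (7,21)–(0,2): clear
  midpoint (5/2,12) outside
  → clear
Obstacle 2 [(13,24) (16,5) (23,5) (20,22)]:
  edge (13,24)–(16,5): clear
  edge (16,5)–(23,5): clear
  edge (23,5)–(20,22): clear
  edge (20,22)–(13,24): clear
  midpoint (5/2,12) outside
  → clear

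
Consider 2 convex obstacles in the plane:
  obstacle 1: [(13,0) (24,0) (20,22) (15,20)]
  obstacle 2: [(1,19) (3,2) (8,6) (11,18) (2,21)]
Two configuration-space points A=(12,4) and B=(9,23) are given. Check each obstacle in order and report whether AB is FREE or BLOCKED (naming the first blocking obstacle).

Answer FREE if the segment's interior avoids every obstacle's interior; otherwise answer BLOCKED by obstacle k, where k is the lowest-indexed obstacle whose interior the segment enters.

BLOCKED by obstacle 2

Obstacle 1 [(13,0) (24,0) (20,22) (15,20)]:
  edge (13,0)–(24,0): clear
  edge (24,0)–(20,22): clear
  edge (20,22)–(15,20): clear
  edge (15,20)–(13,0): clear
  midpoint (21/2,27/2) outside
  → clear
Obstacle 2 [(1,19) (3,2) (8,6) (11,18) (2,21)]:
  edge (1,19)–(3,2): clear
  edge (3,2)–(8,6): clear
  edge (8,6)–(11,18): crosses AB
  edge (11,18)–(2,21): crosses AB
  edge (2,21)–(1,19): clear
  → BLOCKED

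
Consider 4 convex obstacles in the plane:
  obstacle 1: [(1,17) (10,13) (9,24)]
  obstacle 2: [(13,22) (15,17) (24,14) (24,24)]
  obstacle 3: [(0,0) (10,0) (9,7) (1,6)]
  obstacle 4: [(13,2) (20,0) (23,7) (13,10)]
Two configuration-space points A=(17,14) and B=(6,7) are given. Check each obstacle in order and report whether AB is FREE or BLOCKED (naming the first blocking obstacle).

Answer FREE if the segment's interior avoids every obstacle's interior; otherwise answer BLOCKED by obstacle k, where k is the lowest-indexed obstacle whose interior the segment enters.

FREE

Obstacle 1 [(1,17) (10,13) (9,24)]:
  edge (1,17)–(10,13): clear
  edge (10,13)–(9,24): clear
  edge (9,24)–(1,17): clear
  midpoint (23/2,21/2) outside
  → clear
Obstacle 2 [(13,22) (15,17) (24,14) (24,24)]:
  edge (13,22)–(15,17): clear
  edge (15,17)–(24,14): clear
  edge (24,14)–(24,24): clear
  edge (24,24)–(13,22): clear
  midpoint (23/2,21/2) outside
  → clear
Obstacle 3 [(0,0) (10,0) (9,7) (1,6)]:
  edge (0,0)–(10,0): clear
  edge (10,0)–(9,7): clear
  edge (9,7)–(1,6): clear
  edge (1,6)–(0,0): clear
  midpoint (23/2,21/2) outside
  → clear
Obstacle 4 [(13,2) (20,0) (23,7) (13,10)]:
  edge (13,2)–(20,0): clear
  edge (20,0)–(23,7): clear
  edge (23,7)–(13,10): clear
  edge (13,10)–(13,2): clear
  midpoint (23/2,21/2) outside
  → clear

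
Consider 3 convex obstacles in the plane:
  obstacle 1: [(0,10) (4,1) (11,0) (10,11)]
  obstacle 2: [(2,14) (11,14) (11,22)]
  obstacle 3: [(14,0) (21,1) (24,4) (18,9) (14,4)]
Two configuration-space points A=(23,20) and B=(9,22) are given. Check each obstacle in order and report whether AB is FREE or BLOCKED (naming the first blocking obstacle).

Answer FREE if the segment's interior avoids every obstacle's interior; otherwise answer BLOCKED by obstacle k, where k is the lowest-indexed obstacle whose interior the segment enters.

Obstacle 1 [(0,10) (4,1) (11,0) (10,11)]:
  edge (0,10)–(4,1): clear
  edge (4,1)–(11,0): clear
  edge (11,0)–(10,11): clear
  edge (10,11)–(0,10): clear
  midpoint (16,21) outside
  → clear
Obstacle 2 [(2,14) (11,14) (11,22)]:
  edge (2,14)–(11,14): clear
  edge (11,14)–(11,22): crosses AB
  edge (11,22)–(2,14): crosses AB
  → BLOCKED
Obstacle 3 [(14,0) (21,1) (24,4) (18,9) (14,4)]:
  edge (14,0)–(21,1): clear
  edge (21,1)–(24,4): clear
  edge (24,4)–(18,9): clear
  edge (18,9)–(14,4): clear
  edge (14,4)–(14,0): clear
  midpoint (16,21) outside
  → clear

BLOCKED by obstacle 2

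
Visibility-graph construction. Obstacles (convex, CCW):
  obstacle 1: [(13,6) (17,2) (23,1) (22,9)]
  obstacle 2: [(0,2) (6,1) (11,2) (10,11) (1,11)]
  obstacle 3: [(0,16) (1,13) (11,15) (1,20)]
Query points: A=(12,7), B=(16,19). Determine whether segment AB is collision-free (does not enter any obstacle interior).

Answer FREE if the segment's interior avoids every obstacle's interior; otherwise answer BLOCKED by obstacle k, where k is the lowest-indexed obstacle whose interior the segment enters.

FREE

Obstacle 1 [(13,6) (17,2) (23,1) (22,9)]:
  edge (13,6)–(17,2): clear
  edge (17,2)–(23,1): clear
  edge (23,1)–(22,9): clear
  edge (22,9)–(13,6): clear
  midpoint (14,13) outside
  → clear
Obstacle 2 [(0,2) (6,1) (11,2) (10,11) (1,11)]:
  edge (0,2)–(6,1): clear
  edge (6,1)–(11,2): clear
  edge (11,2)–(10,11): clear
  edge (10,11)–(1,11): clear
  edge (1,11)–(0,2): clear
  midpoint (14,13) outside
  → clear
Obstacle 3 [(0,16) (1,13) (11,15) (1,20)]:
  edge (0,16)–(1,13): clear
  edge (1,13)–(11,15): clear
  edge (11,15)–(1,20): clear
  edge (1,20)–(0,16): clear
  midpoint (14,13) outside
  → clear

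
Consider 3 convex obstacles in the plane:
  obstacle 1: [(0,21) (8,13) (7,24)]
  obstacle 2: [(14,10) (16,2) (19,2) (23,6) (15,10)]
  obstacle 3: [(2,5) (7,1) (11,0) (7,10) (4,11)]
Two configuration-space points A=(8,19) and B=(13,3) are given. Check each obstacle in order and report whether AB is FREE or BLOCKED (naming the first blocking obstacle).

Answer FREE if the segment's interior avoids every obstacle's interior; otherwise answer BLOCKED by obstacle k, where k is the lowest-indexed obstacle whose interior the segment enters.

FREE

Obstacle 1 [(0,21) (8,13) (7,24)]:
  edge (0,21)–(8,13): clear
  edge (8,13)–(7,24): clear
  edge (7,24)–(0,21): clear
  midpoint (21/2,11) outside
  → clear
Obstacle 2 [(14,10) (16,2) (19,2) (23,6) (15,10)]:
  edge (14,10)–(16,2): clear
  edge (16,2)–(19,2): clear
  edge (19,2)–(23,6): clear
  edge (23,6)–(15,10): clear
  edge (15,10)–(14,10): clear
  midpoint (21/2,11) outside
  → clear
Obstacle 3 [(2,5) (7,1) (11,0) (7,10) (4,11)]:
  edge (2,5)–(7,1): clear
  edge (7,1)–(11,0): clear
  edge (11,0)–(7,10): clear
  edge (7,10)–(4,11): clear
  edge (4,11)–(2,5): clear
  midpoint (21/2,11) outside
  → clear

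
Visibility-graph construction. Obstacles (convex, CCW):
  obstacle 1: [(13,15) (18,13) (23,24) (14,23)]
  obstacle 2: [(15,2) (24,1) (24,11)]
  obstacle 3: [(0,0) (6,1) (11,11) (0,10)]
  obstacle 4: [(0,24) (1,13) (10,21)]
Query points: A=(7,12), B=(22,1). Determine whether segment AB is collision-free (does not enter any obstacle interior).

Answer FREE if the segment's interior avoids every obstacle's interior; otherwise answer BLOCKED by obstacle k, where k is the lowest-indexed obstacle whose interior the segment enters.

BLOCKED by obstacle 2

Obstacle 1 [(13,15) (18,13) (23,24) (14,23)]:
  edge (13,15)–(18,13): clear
  edge (18,13)–(23,24): clear
  edge (23,24)–(14,23): clear
  edge (14,23)–(13,15): clear
  midpoint (29/2,13/2) outside
  → clear
Obstacle 2 [(15,2) (24,1) (24,11)]:
  edge (15,2)–(24,1): crosses AB
  edge (24,1)–(24,11): clear
  edge (24,11)–(15,2): crosses AB
  → BLOCKED
Obstacle 3 [(0,0) (6,1) (11,11) (0,10)]:
  edge (0,0)–(6,1): clear
  edge (6,1)–(11,11): crosses AB
  edge (11,11)–(0,10): crosses AB
  edge (0,10)–(0,0): clear
  → BLOCKED
Obstacle 4 [(0,24) (1,13) (10,21)]:
  edge (0,24)–(1,13): clear
  edge (1,13)–(10,21): clear
  edge (10,21)–(0,24): clear
  midpoint (29/2,13/2) outside
  → clear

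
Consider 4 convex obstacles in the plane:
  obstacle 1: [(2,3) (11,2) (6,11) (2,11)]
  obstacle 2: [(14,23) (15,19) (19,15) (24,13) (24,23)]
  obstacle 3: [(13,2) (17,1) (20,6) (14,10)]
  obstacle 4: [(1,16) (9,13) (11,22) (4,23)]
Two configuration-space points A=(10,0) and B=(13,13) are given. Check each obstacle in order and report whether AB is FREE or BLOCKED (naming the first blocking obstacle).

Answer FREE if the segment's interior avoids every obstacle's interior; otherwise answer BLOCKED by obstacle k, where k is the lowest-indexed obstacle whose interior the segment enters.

Obstacle 1 [(2,3) (11,2) (6,11) (2,11)]:
  edge (2,3)–(11,2): crosses AB
  edge (11,2)–(6,11): crosses AB
  edge (6,11)–(2,11): clear
  edge (2,11)–(2,3): clear
  → BLOCKED
Obstacle 2 [(14,23) (15,19) (19,15) (24,13) (24,23)]:
  edge (14,23)–(15,19): clear
  edge (15,19)–(19,15): clear
  edge (19,15)–(24,13): clear
  edge (24,13)–(24,23): clear
  edge (24,23)–(14,23): clear
  midpoint (23/2,13/2) outside
  → clear
Obstacle 3 [(13,2) (17,1) (20,6) (14,10)]:
  edge (13,2)–(17,1): clear
  edge (17,1)–(20,6): clear
  edge (20,6)–(14,10): clear
  edge (14,10)–(13,2): clear
  midpoint (23/2,13/2) outside
  → clear
Obstacle 4 [(1,16) (9,13) (11,22) (4,23)]:
  edge (1,16)–(9,13): clear
  edge (9,13)–(11,22): clear
  edge (11,22)–(4,23): clear
  edge (4,23)–(1,16): clear
  midpoint (23/2,13/2) outside
  → clear

BLOCKED by obstacle 1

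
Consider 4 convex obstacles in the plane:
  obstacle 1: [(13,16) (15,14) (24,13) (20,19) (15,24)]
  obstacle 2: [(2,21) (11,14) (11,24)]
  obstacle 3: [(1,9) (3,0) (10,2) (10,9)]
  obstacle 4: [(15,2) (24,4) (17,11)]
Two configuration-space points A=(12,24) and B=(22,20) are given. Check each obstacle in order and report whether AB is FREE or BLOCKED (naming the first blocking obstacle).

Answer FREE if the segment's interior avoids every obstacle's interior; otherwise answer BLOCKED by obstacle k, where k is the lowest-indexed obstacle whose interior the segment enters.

BLOCKED by obstacle 1

Obstacle 1 [(13,16) (15,14) (24,13) (20,19) (15,24)]:
  edge (13,16)–(15,14): clear
  edge (15,14)–(24,13): clear
  edge (24,13)–(20,19): clear
  edge (20,19)–(15,24): crosses AB
  edge (15,24)–(13,16): crosses AB
  → BLOCKED
Obstacle 2 [(2,21) (11,14) (11,24)]:
  edge (2,21)–(11,14): clear
  edge (11,14)–(11,24): clear
  edge (11,24)–(2,21): clear
  midpoint (17,22) outside
  → clear
Obstacle 3 [(1,9) (3,0) (10,2) (10,9)]:
  edge (1,9)–(3,0): clear
  edge (3,0)–(10,2): clear
  edge (10,2)–(10,9): clear
  edge (10,9)–(1,9): clear
  midpoint (17,22) outside
  → clear
Obstacle 4 [(15,2) (24,4) (17,11)]:
  edge (15,2)–(24,4): clear
  edge (24,4)–(17,11): clear
  edge (17,11)–(15,2): clear
  midpoint (17,22) outside
  → clear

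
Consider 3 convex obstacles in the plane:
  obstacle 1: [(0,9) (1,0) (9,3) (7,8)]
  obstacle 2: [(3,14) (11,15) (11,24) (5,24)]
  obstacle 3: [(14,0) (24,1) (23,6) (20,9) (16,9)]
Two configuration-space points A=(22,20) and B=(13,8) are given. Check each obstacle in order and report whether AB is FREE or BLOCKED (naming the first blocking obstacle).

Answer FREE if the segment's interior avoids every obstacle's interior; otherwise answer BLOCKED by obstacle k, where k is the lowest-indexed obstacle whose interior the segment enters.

Obstacle 1 [(0,9) (1,0) (9,3) (7,8)]:
  edge (0,9)–(1,0): clear
  edge (1,0)–(9,3): clear
  edge (9,3)–(7,8): clear
  edge (7,8)–(0,9): clear
  midpoint (35/2,14) outside
  → clear
Obstacle 2 [(3,14) (11,15) (11,24) (5,24)]:
  edge (3,14)–(11,15): clear
  edge (11,15)–(11,24): clear
  edge (11,24)–(5,24): clear
  edge (5,24)–(3,14): clear
  midpoint (35/2,14) outside
  → clear
Obstacle 3 [(14,0) (24,1) (23,6) (20,9) (16,9)]:
  edge (14,0)–(24,1): clear
  edge (24,1)–(23,6): clear
  edge (23,6)–(20,9): clear
  edge (20,9)–(16,9): clear
  edge (16,9)–(14,0): clear
  midpoint (35/2,14) outside
  → clear

FREE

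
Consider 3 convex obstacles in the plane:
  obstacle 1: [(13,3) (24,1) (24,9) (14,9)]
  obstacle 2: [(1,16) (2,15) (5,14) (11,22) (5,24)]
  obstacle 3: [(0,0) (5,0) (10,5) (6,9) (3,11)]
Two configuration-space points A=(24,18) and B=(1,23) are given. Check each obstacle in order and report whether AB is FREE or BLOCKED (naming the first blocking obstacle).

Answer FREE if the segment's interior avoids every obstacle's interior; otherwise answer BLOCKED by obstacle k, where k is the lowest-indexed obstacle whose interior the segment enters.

Obstacle 1 [(13,3) (24,1) (24,9) (14,9)]:
  edge (13,3)–(24,1): clear
  edge (24,1)–(24,9): clear
  edge (24,9)–(14,9): clear
  edge (14,9)–(13,3): clear
  midpoint (25/2,41/2) outside
  → clear
Obstacle 2 [(1,16) (2,15) (5,14) (11,22) (5,24)]:
  edge (1,16)–(2,15): clear
  edge (2,15)–(5,14): clear
  edge (5,14)–(11,22): crosses AB
  edge (11,22)–(5,24): clear
  edge (5,24)–(1,16): crosses AB
  → BLOCKED
Obstacle 3 [(0,0) (5,0) (10,5) (6,9) (3,11)]:
  edge (0,0)–(5,0): clear
  edge (5,0)–(10,5): clear
  edge (10,5)–(6,9): clear
  edge (6,9)–(3,11): clear
  edge (3,11)–(0,0): clear
  midpoint (25/2,41/2) outside
  → clear

BLOCKED by obstacle 2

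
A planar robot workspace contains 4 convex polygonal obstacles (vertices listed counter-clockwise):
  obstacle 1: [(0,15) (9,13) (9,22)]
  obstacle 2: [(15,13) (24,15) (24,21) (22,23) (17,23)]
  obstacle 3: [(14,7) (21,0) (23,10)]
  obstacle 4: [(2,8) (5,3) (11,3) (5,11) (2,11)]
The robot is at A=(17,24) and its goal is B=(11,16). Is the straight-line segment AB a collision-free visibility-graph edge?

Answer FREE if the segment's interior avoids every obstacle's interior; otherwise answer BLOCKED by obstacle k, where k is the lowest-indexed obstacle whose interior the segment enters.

Obstacle 1 [(0,15) (9,13) (9,22)]:
  edge (0,15)–(9,13): clear
  edge (9,13)–(9,22): clear
  edge (9,22)–(0,15): clear
  midpoint (14,20) outside
  → clear
Obstacle 2 [(15,13) (24,15) (24,21) (22,23) (17,23)]:
  edge (15,13)–(24,15): clear
  edge (24,15)–(24,21): clear
  edge (24,21)–(22,23): clear
  edge (22,23)–(17,23): clear
  edge (17,23)–(15,13): clear
  midpoint (14,20) outside
  → clear
Obstacle 3 [(14,7) (21,0) (23,10)]:
  edge (14,7)–(21,0): clear
  edge (21,0)–(23,10): clear
  edge (23,10)–(14,7): clear
  midpoint (14,20) outside
  → clear
Obstacle 4 [(2,8) (5,3) (11,3) (5,11) (2,11)]:
  edge (2,8)–(5,3): clear
  edge (5,3)–(11,3): clear
  edge (11,3)–(5,11): clear
  edge (5,11)–(2,11): clear
  edge (2,11)–(2,8): clear
  midpoint (14,20) outside
  → clear

FREE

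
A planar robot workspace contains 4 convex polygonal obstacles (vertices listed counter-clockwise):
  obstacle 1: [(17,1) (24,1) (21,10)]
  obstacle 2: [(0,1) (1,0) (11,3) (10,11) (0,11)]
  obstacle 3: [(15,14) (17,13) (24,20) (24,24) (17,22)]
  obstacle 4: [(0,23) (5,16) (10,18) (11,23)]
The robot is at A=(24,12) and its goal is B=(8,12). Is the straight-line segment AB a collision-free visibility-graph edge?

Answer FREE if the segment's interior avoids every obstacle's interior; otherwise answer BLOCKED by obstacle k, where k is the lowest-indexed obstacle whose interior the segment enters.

FREE

Obstacle 1 [(17,1) (24,1) (21,10)]:
  edge (17,1)–(24,1): clear
  edge (24,1)–(21,10): clear
  edge (21,10)–(17,1): clear
  midpoint (16,12) outside
  → clear
Obstacle 2 [(0,1) (1,0) (11,3) (10,11) (0,11)]:
  edge (0,1)–(1,0): clear
  edge (1,0)–(11,3): clear
  edge (11,3)–(10,11): clear
  edge (10,11)–(0,11): clear
  edge (0,11)–(0,1): clear
  midpoint (16,12) outside
  → clear
Obstacle 3 [(15,14) (17,13) (24,20) (24,24) (17,22)]:
  edge (15,14)–(17,13): clear
  edge (17,13)–(24,20): clear
  edge (24,20)–(24,24): clear
  edge (24,24)–(17,22): clear
  edge (17,22)–(15,14): clear
  midpoint (16,12) outside
  → clear
Obstacle 4 [(0,23) (5,16) (10,18) (11,23)]:
  edge (0,23)–(5,16): clear
  edge (5,16)–(10,18): clear
  edge (10,18)–(11,23): clear
  edge (11,23)–(0,23): clear
  midpoint (16,12) outside
  → clear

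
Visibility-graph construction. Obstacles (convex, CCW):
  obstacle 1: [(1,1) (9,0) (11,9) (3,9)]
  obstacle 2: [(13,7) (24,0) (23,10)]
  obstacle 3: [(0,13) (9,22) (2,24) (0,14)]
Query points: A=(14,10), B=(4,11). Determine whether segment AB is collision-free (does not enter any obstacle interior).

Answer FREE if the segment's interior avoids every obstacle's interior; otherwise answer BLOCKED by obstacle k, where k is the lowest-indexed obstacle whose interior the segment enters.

Obstacle 1 [(1,1) (9,0) (11,9) (3,9)]:
  edge (1,1)–(9,0): clear
  edge (9,0)–(11,9): clear
  edge (11,9)–(3,9): clear
  edge (3,9)–(1,1): clear
  midpoint (9,21/2) outside
  → clear
Obstacle 2 [(13,7) (24,0) (23,10)]:
  edge (13,7)–(24,0): clear
  edge (24,0)–(23,10): clear
  edge (23,10)–(13,7): clear
  midpoint (9,21/2) outside
  → clear
Obstacle 3 [(0,13) (9,22) (2,24) (0,14)]:
  edge (0,13)–(9,22): clear
  edge (9,22)–(2,24): clear
  edge (2,24)–(0,14): clear
  edge (0,14)–(0,13): clear
  midpoint (9,21/2) outside
  → clear

FREE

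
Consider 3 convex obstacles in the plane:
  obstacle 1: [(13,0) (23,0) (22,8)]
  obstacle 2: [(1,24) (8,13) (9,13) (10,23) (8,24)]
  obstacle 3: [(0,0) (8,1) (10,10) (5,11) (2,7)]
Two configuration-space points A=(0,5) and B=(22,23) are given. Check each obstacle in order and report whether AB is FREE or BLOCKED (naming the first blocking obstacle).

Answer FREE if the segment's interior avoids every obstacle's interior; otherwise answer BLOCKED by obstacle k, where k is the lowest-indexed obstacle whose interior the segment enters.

Obstacle 1 [(13,0) (23,0) (22,8)]:
  edge (13,0)–(23,0): clear
  edge (23,0)–(22,8): clear
  edge (22,8)–(13,0): clear
  midpoint (11,14) outside
  → clear
Obstacle 2 [(1,24) (8,13) (9,13) (10,23) (8,24)]:
  edge (1,24)–(8,13): clear
  edge (8,13)–(9,13): clear
  edge (9,13)–(10,23): clear
  edge (10,23)–(8,24): clear
  edge (8,24)–(1,24): clear
  midpoint (11,14) outside
  → clear
Obstacle 3 [(0,0) (8,1) (10,10) (5,11) (2,7)]:
  edge (0,0)–(8,1): clear
  edge (8,1)–(10,10): clear
  edge (10,10)–(5,11): crosses AB
  edge (5,11)–(2,7): clear
  edge (2,7)–(0,0): crosses AB
  → BLOCKED

BLOCKED by obstacle 3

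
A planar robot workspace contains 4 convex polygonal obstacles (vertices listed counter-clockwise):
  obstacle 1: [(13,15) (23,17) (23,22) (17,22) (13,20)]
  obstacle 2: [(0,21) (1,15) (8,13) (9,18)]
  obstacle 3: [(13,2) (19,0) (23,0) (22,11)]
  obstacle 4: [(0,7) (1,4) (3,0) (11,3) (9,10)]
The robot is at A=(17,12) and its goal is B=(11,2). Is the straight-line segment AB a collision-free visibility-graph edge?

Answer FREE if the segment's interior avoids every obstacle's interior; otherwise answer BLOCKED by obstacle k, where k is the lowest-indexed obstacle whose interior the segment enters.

Obstacle 1 [(13,15) (23,17) (23,22) (17,22) (13,20)]:
  edge (13,15)–(23,17): clear
  edge (23,17)–(23,22): clear
  edge (23,22)–(17,22): clear
  edge (17,22)–(13,20): clear
  edge (13,20)–(13,15): clear
  midpoint (14,7) outside
  → clear
Obstacle 2 [(0,21) (1,15) (8,13) (9,18)]:
  edge (0,21)–(1,15): clear
  edge (1,15)–(8,13): clear
  edge (8,13)–(9,18): clear
  edge (9,18)–(0,21): clear
  midpoint (14,7) outside
  → clear
Obstacle 3 [(13,2) (19,0) (23,0) (22,11)]:
  edge (13,2)–(19,0): clear
  edge (19,0)–(23,0): clear
  edge (23,0)–(22,11): clear
  edge (22,11)–(13,2): clear
  midpoint (14,7) outside
  → clear
Obstacle 4 [(0,7) (1,4) (3,0) (11,3) (9,10)]:
  edge (0,7)–(1,4): clear
  edge (1,4)–(3,0): clear
  edge (3,0)–(11,3): clear
  edge (11,3)–(9,10): clear
  edge (9,10)–(0,7): clear
  midpoint (14,7) outside
  → clear

FREE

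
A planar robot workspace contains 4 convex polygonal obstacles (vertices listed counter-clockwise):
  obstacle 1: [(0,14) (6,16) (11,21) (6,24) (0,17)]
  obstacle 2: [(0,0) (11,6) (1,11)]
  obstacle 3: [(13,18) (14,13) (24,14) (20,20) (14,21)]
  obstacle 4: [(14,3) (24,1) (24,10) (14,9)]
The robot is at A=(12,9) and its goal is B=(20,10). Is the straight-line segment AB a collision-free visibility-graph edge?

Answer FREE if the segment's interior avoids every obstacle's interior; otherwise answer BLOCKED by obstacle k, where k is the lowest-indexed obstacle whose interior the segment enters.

Obstacle 1 [(0,14) (6,16) (11,21) (6,24) (0,17)]:
  edge (0,14)–(6,16): clear
  edge (6,16)–(11,21): clear
  edge (11,21)–(6,24): clear
  edge (6,24)–(0,17): clear
  edge (0,17)–(0,14): clear
  midpoint (16,19/2) outside
  → clear
Obstacle 2 [(0,0) (11,6) (1,11)]:
  edge (0,0)–(11,6): clear
  edge (11,6)–(1,11): clear
  edge (1,11)–(0,0): clear
  midpoint (16,19/2) outside
  → clear
Obstacle 3 [(13,18) (14,13) (24,14) (20,20) (14,21)]:
  edge (13,18)–(14,13): clear
  edge (14,13)–(24,14): clear
  edge (24,14)–(20,20): clear
  edge (20,20)–(14,21): clear
  edge (14,21)–(13,18): clear
  midpoint (16,19/2) outside
  → clear
Obstacle 4 [(14,3) (24,1) (24,10) (14,9)]:
  edge (14,3)–(24,1): clear
  edge (24,1)–(24,10): clear
  edge (24,10)–(14,9): clear
  edge (14,9)–(14,3): clear
  midpoint (16,19/2) outside
  → clear

FREE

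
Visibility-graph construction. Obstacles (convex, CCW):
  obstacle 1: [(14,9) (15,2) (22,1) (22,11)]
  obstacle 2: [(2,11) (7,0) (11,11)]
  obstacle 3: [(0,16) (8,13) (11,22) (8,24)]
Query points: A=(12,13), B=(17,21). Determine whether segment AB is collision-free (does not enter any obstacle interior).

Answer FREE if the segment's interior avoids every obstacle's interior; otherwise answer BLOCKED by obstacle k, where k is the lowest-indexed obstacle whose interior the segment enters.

Obstacle 1 [(14,9) (15,2) (22,1) (22,11)]:
  edge (14,9)–(15,2): clear
  edge (15,2)–(22,1): clear
  edge (22,1)–(22,11): clear
  edge (22,11)–(14,9): clear
  midpoint (29/2,17) outside
  → clear
Obstacle 2 [(2,11) (7,0) (11,11)]:
  edge (2,11)–(7,0): clear
  edge (7,0)–(11,11): clear
  edge (11,11)–(2,11): clear
  midpoint (29/2,17) outside
  → clear
Obstacle 3 [(0,16) (8,13) (11,22) (8,24)]:
  edge (0,16)–(8,13): clear
  edge (8,13)–(11,22): clear
  edge (11,22)–(8,24): clear
  edge (8,24)–(0,16): clear
  midpoint (29/2,17) outside
  → clear

FREE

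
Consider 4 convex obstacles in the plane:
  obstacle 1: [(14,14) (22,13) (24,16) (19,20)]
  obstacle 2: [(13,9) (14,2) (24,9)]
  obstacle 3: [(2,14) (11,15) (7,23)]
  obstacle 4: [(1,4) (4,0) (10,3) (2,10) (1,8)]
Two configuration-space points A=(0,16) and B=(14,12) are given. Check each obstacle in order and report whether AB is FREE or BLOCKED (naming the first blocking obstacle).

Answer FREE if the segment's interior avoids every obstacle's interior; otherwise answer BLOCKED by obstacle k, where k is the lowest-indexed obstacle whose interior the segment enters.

Obstacle 1 [(14,14) (22,13) (24,16) (19,20)]:
  edge (14,14)–(22,13): clear
  edge (22,13)–(24,16): clear
  edge (24,16)–(19,20): clear
  edge (19,20)–(14,14): clear
  midpoint (7,14) outside
  → clear
Obstacle 2 [(13,9) (14,2) (24,9)]:
  edge (13,9)–(14,2): clear
  edge (14,2)–(24,9): clear
  edge (24,9)–(13,9): clear
  midpoint (7,14) outside
  → clear
Obstacle 3 [(2,14) (11,15) (7,23)]:
  edge (2,14)–(11,15): crosses AB
  edge (11,15)–(7,23): clear
  edge (7,23)–(2,14): crosses AB
  → BLOCKED
Obstacle 4 [(1,4) (4,0) (10,3) (2,10) (1,8)]:
  edge (1,4)–(4,0): clear
  edge (4,0)–(10,3): clear
  edge (10,3)–(2,10): clear
  edge (2,10)–(1,8): clear
  edge (1,8)–(1,4): clear
  midpoint (7,14) outside
  → clear

BLOCKED by obstacle 3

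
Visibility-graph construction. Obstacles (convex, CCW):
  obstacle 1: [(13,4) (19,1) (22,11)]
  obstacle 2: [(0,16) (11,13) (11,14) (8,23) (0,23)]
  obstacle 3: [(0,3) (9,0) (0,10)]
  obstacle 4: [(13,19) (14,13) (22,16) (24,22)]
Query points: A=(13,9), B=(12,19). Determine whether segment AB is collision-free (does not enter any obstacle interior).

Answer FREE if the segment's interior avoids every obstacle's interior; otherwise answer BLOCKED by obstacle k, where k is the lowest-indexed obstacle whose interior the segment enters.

Obstacle 1 [(13,4) (19,1) (22,11)]:
  edge (13,4)–(19,1): clear
  edge (19,1)–(22,11): clear
  edge (22,11)–(13,4): clear
  midpoint (25/2,14) outside
  → clear
Obstacle 2 [(0,16) (11,13) (11,14) (8,23) (0,23)]:
  edge (0,16)–(11,13): clear
  edge (11,13)–(11,14): clear
  edge (11,14)–(8,23): clear
  edge (8,23)–(0,23): clear
  edge (0,23)–(0,16): clear
  midpoint (25/2,14) outside
  → clear
Obstacle 3 [(0,3) (9,0) (0,10)]:
  edge (0,3)–(9,0): clear
  edge (9,0)–(0,10): clear
  edge (0,10)–(0,3): clear
  midpoint (25/2,14) outside
  → clear
Obstacle 4 [(13,19) (14,13) (22,16) (24,22)]:
  edge (13,19)–(14,13): clear
  edge (14,13)–(22,16): clear
  edge (22,16)–(24,22): clear
  edge (24,22)–(13,19): clear
  midpoint (25/2,14) outside
  → clear

FREE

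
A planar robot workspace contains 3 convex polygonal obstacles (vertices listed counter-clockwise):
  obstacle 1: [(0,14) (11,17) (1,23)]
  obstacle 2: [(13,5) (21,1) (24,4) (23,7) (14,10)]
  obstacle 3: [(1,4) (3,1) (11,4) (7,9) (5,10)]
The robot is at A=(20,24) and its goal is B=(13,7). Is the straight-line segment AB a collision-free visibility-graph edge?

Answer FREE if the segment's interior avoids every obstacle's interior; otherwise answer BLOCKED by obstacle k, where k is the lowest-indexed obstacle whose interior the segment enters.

Obstacle 1 [(0,14) (11,17) (1,23)]:
  edge (0,14)–(11,17): clear
  edge (11,17)–(1,23): clear
  edge (1,23)–(0,14): clear
  midpoint (33/2,31/2) outside
  → clear
Obstacle 2 [(13,5) (21,1) (24,4) (23,7) (14,10)]:
  edge (13,5)–(21,1): clear
  edge (21,1)–(24,4): clear
  edge (24,4)–(23,7): clear
  edge (23,7)–(14,10): crosses AB
  edge (14,10)–(13,5): crosses AB
  → BLOCKED
Obstacle 3 [(1,4) (3,1) (11,4) (7,9) (5,10)]:
  edge (1,4)–(3,1): clear
  edge (3,1)–(11,4): clear
  edge (11,4)–(7,9): clear
  edge (7,9)–(5,10): clear
  edge (5,10)–(1,4): clear
  midpoint (33/2,31/2) outside
  → clear

BLOCKED by obstacle 2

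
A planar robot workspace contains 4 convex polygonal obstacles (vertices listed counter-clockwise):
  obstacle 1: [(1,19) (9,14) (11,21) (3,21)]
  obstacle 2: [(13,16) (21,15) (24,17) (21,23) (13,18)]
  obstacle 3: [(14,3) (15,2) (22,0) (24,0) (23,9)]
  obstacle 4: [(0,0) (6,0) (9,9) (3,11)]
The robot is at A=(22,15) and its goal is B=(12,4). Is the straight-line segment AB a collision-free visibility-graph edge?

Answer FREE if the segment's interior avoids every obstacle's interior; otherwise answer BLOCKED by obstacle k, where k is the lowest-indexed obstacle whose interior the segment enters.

FREE

Obstacle 1 [(1,19) (9,14) (11,21) (3,21)]:
  edge (1,19)–(9,14): clear
  edge (9,14)–(11,21): clear
  edge (11,21)–(3,21): clear
  edge (3,21)–(1,19): clear
  midpoint (17,19/2) outside
  → clear
Obstacle 2 [(13,16) (21,15) (24,17) (21,23) (13,18)]:
  edge (13,16)–(21,15): clear
  edge (21,15)–(24,17): clear
  edge (24,17)–(21,23): clear
  edge (21,23)–(13,18): clear
  edge (13,18)–(13,16): clear
  midpoint (17,19/2) outside
  → clear
Obstacle 3 [(14,3) (15,2) (22,0) (24,0) (23,9)]:
  edge (14,3)–(15,2): clear
  edge (15,2)–(22,0): clear
  edge (22,0)–(24,0): clear
  edge (24,0)–(23,9): clear
  edge (23,9)–(14,3): clear
  midpoint (17,19/2) outside
  → clear
Obstacle 4 [(0,0) (6,0) (9,9) (3,11)]:
  edge (0,0)–(6,0): clear
  edge (6,0)–(9,9): clear
  edge (9,9)–(3,11): clear
  edge (3,11)–(0,0): clear
  midpoint (17,19/2) outside
  → clear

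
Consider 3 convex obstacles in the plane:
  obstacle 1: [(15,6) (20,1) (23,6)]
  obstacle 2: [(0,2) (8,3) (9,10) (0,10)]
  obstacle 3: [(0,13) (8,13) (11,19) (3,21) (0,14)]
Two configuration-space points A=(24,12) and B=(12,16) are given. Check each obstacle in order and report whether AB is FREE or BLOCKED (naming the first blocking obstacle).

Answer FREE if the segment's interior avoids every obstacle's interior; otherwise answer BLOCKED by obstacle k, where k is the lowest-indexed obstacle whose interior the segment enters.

Obstacle 1 [(15,6) (20,1) (23,6)]:
  edge (15,6)–(20,1): clear
  edge (20,1)–(23,6): clear
  edge (23,6)–(15,6): clear
  midpoint (18,14) outside
  → clear
Obstacle 2 [(0,2) (8,3) (9,10) (0,10)]:
  edge (0,2)–(8,3): clear
  edge (8,3)–(9,10): clear
  edge (9,10)–(0,10): clear
  edge (0,10)–(0,2): clear
  midpoint (18,14) outside
  → clear
Obstacle 3 [(0,13) (8,13) (11,19) (3,21) (0,14)]:
  edge (0,13)–(8,13): clear
  edge (8,13)–(11,19): clear
  edge (11,19)–(3,21): clear
  edge (3,21)–(0,14): clear
  edge (0,14)–(0,13): clear
  midpoint (18,14) outside
  → clear

FREE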